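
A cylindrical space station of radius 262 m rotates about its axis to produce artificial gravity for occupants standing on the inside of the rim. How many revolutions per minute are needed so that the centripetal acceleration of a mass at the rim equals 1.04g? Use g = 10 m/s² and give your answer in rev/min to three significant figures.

1.90 rev/min

Require ω²r = 1.04g, so ω = √(1.04 × 10.0/262) = 0.1992 rad/s.
In rev/min: ω × 60/(2π) = 0.1992 × 60/(2π) = 1.903 rev/min.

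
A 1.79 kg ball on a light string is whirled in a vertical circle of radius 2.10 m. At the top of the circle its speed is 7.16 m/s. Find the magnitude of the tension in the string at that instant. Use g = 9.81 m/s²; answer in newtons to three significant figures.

At the top, both T and the weight mg point inward (toward the centre), so T + mg = mv²/r.
T = m(v²/r − g) = 1.79 × ((7.16)²/2.10 − 9.81) = 1.79 × (24.41 − 9.81) = 1.79 × 14.60 = 26.14 N.

26.1 N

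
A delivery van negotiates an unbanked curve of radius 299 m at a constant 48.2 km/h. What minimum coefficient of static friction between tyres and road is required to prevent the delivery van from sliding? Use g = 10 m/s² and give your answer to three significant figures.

0.0600

v = 48.2/3.6 = 13.39 m/s.
Friction provides the centripetal force: μ_s m g = m v²/r, so μ_s = v²/(g r) = (13.39)²/(10.0 × 299) = 179.3/2990 = 0.05995.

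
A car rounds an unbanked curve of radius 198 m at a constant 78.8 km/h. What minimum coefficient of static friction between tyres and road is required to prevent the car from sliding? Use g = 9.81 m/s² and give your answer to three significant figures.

0.247

v = 78.8/3.6 = 21.89 m/s.
Friction provides the centripetal force: μ_s m g = m v²/r, so μ_s = v²/(g r) = (21.89)²/(9.81 × 198) = 479.1/1942 = 0.2467.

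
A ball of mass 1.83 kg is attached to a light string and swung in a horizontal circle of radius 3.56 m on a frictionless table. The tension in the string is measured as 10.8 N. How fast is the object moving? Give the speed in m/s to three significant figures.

T = m v²/r ⇒ v = √(T r / m) = √(10.8 × 3.56 / 1.83) = √21.01 = 4.584 m/s.

4.58 m/s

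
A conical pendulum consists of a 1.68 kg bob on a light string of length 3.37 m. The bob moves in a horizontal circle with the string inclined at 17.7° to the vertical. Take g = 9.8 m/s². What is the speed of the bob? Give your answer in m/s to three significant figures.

1.79 m/s

The radius of the circle is r = L sinθ = 3.37 × sin 17.7° = 1.025 m.
Horizontally T sinθ = mv²/r and vertically T cosθ = mg, so tanθ = v²/(rg).
v = √(r g tanθ) = √(1.025 × 9.8 × 0.3191) = √3.204 = 1.790 m/s.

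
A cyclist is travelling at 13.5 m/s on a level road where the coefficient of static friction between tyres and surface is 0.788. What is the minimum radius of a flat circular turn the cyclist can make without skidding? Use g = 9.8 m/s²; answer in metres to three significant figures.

23.6 m

At the limit, μ_s m g = m v²/r, so r_min = v²/(μ_s g) = (13.5)²/(0.788 × 9.8) = 182.2/7.722 = 23.60 m.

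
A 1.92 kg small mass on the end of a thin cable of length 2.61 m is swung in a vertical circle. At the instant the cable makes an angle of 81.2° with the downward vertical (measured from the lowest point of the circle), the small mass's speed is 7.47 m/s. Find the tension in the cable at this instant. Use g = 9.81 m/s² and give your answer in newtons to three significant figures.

Take the radial direction toward the centre of the circle as positive. The component of the weight along the string toward the centre is −mg cos φ (φ measured from the bottom), so Newton's second law along the string gives T − mg cos φ = m v²/r.
cos 81.2° = 0.1530, so T = m(v²/r + g cos φ) = 1.92 × ((7.47)²/2.61 + 9.81 × 0.1530) = 1.92 × (21.38 + (1.501)) = 1.92 × 22.88 = 43.93 N.

43.9 N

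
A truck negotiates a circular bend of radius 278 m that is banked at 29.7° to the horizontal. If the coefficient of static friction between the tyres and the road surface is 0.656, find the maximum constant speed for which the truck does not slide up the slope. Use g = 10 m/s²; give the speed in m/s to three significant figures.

73.8 m/s

At the maximum speed, friction acts down the slope at its limiting value f = μN. Radially (horizontal, toward centre): N sinθ + μN cosθ = mv²/r. Vertically: N cosθ − μN sinθ = mg.
Dividing: v² = r g (sinθ + μcosθ)/(cosθ − μsinθ).
sinθ + μcosθ = 0.4955 + 0.656×0.8686 = 1.065; cosθ − μsinθ = 0.8686 − 0.656×0.4955 = 0.5436.
v² = 278 × 10.0 × 1.065/0.5436 = 5448 m²/s², so v = 73.81 m/s.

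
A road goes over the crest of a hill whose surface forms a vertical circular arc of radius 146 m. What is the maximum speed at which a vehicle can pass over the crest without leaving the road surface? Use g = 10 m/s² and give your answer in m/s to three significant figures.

At the crest the centre of the circle is below the vehicle, so the net downward (centripetal) force is mg − N = mv²/r.
The vehicle leaves the road when N → 0, giving v_max = √(g r) = √(10.0 × 146) = 38.21 m/s.

38.2 m/s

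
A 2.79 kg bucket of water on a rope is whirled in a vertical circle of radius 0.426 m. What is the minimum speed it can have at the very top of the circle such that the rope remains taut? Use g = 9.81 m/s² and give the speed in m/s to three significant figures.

At the highest point the centre is directly below, so both the weight and T act inward: T + mg = mv²/r.
At minimum speed T → 0, so mg = mv_min²/r ⇒ v_min = √(g r) = √(9.81 × 0.426) = 2.044 m/s.

2.04 m/s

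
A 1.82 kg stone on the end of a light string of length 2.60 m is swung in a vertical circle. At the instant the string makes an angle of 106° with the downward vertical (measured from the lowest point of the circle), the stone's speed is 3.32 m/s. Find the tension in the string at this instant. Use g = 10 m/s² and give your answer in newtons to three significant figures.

2.70 N

Take the radial direction toward the centre of the circle as positive. The component of the weight along the string toward the centre is −mg cos φ (φ measured from the bottom), so Newton's second law along the string gives T − mg cos φ = m v²/r.
cos 106° = -0.2756, so T = m(v²/r + g cos φ) = 1.82 × ((3.32)²/2.60 + 10.0 × -0.2756) = 1.82 × (4.239 + (-2.756)) = 1.82 × 1.483 = 2.699 N.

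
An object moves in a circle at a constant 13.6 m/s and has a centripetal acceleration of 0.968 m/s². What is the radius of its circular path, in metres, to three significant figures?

a_c = v²/r ⇒ r = v²/a_c = (13.6)²/0.968 = 185.0/0.968 = 191.1 m.

191 m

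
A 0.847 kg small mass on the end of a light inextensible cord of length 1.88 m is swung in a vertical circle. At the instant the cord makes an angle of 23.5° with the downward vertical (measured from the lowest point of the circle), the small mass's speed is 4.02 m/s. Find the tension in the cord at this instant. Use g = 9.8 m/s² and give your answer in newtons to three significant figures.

14.9 N

Take the radial direction toward the centre of the circle as positive. The component of the weight along the string toward the centre is −mg cos φ (φ measured from the bottom), so Newton's second law along the string gives T − mg cos φ = m v²/r.
cos 23.5° = 0.9171, so T = m(v²/r + g cos φ) = 0.847 × ((4.02)²/1.88 + 9.8 × 0.9171) = 0.847 × (8.596 + (8.987)) = 0.847 × 17.58 = 14.89 N.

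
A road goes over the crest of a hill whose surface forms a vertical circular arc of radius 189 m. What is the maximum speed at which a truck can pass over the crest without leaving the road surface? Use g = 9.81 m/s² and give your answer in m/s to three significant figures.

At the crest the centre of the circle is below the truck, so the net downward (centripetal) force is mg − N = mv²/r.
The truck leaves the road when N → 0, giving v_max = √(g r) = √(9.81 × 189) = 43.06 m/s.

43.1 m/s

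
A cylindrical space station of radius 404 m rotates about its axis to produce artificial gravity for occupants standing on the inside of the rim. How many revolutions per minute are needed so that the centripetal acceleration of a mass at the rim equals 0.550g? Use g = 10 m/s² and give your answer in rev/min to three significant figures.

Require ω²r = 0.550g, so ω = √(0.550 × 10.0/404) = 0.1167 rad/s.
In rev/min: ω × 60/(2π) = 0.1167 × 60/(2π) = 1.114 rev/min.

1.11 rev/min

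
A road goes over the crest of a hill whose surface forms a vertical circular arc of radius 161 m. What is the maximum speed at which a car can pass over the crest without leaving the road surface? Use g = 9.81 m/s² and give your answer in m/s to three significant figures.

At the crest the centre of the circle is below the car, so the net downward (centripetal) force is mg − N = mv²/r.
The car leaves the road when N → 0, giving v_max = √(g r) = √(9.81 × 161) = 39.74 m/s.

39.7 m/s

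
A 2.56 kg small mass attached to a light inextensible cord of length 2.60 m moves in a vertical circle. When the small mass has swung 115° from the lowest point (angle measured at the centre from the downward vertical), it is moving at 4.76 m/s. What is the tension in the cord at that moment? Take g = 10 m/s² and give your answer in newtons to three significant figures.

11.5 N

Take the radial direction toward the centre of the circle as positive. The component of the weight along the string toward the centre is −mg cos φ (φ measured from the bottom), so Newton's second law along the string gives T − mg cos φ = m v²/r.
cos 115° = -0.4226, so T = m(v²/r + g cos φ) = 2.56 × ((4.76)²/2.60 + 10.0 × -0.4226) = 2.56 × (8.714 + (-4.226)) = 2.56 × 4.488 = 11.49 N.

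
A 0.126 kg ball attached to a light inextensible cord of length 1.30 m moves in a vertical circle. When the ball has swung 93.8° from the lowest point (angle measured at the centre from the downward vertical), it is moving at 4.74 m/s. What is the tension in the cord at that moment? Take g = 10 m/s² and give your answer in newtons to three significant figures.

2.09 N

Take the radial direction toward the centre of the circle as positive. The component of the weight along the string toward the centre is −mg cos φ (φ measured from the bottom), so Newton's second law along the string gives T − mg cos φ = m v²/r.
cos 93.8° = -0.06627, so T = m(v²/r + g cos φ) = 0.126 × ((4.74)²/1.30 + 10.0 × -0.06627) = 0.126 × (17.28 + (-0.6627)) = 0.126 × 16.62 = 2.094 N.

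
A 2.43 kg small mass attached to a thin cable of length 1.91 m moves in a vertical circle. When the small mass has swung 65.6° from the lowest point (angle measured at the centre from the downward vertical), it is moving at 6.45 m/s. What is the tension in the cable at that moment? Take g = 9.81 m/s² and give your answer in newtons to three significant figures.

Take the radial direction toward the centre of the circle as positive. The component of the weight along the string toward the centre is −mg cos φ (φ measured from the bottom), so Newton's second law along the string gives T − mg cos φ = m v²/r.
cos 65.6° = 0.4131, so T = m(v²/r + g cos φ) = 2.43 × ((6.45)²/1.91 + 9.81 × 0.4131) = 2.43 × (21.78 + (4.053)) = 2.43 × 25.83 = 62.78 N.

62.8 N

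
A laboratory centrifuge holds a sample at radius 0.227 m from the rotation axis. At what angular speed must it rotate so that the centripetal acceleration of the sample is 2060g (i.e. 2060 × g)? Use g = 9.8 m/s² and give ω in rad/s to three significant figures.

Centripetal acceleration a_c = ω²r. Setting ω²r = 2060g:
ω = √(2060g / r) = √(2060 × 9.8 / 0.227) = √88930 = 298.2 rad/s.

298 rad/s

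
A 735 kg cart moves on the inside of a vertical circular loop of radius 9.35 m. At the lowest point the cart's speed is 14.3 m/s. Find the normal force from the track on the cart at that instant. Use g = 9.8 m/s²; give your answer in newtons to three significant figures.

23300 N

At the lowest point, N points up (toward the centre) and the weight mg points down (away from the centre), so the net inward force is N − mg = mv²/r.
N = m(v²/r + g) = 735 × ((14.3)²/9.35 + 9.8) = 735 × (21.87 + 9.8) = 735 × 31.67 = 23280 N.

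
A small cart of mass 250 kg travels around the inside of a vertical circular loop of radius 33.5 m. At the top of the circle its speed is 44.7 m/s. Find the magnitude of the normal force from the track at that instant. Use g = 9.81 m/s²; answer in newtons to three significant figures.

12500 N

At the top, both N and the weight mg point inward (toward the centre), so N + mg = mv²/r.
N = m(v²/r − g) = 250 × ((44.7)²/33.5 − 9.81) = 250 × (59.64 − 9.81) = 250 × 49.83 = 12460 N.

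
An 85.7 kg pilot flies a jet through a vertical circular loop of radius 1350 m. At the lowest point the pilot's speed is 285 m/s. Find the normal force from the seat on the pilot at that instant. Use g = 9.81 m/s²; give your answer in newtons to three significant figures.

6000 N

At the lowest point, N points up (toward the centre) and the weight mg points down (away from the centre), so the net inward force is N − mg = mv²/r.
N = m(v²/r + g) = 85.7 × ((285)²/1350 + 9.81) = 85.7 × (60.17 + 9.81) = 85.7 × 69.98 = 5997 N.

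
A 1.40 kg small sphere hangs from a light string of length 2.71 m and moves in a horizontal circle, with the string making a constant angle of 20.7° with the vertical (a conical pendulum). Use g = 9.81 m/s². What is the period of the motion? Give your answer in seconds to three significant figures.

r = L sinθ = 0.9579 m. From T sinθ = mω²r and T cosθ = mg: tanθ = ω²r/g, so ω² = g tanθ / r = g/(L cosθ).
ω = √(g/(L cosθ)) = √(9.81/(2.71 × 0.9354)) = √3.870 = 1.967 rad/s.
Period = 2π/ω = 3.194 s.

3.19 s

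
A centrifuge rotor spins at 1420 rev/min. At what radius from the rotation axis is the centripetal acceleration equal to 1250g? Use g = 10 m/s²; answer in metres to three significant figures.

0.565 m

ω = 1420 rev/min × 2π/60 = 148.7 rad/s.
a_c = ω²r = 1250g ⇒ r = 1250 × 10.0 / (148.7)² = 12500/22110 = 0.5653 m.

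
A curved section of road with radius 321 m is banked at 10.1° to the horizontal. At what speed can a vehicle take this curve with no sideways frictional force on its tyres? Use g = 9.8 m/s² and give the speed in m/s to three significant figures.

23.7 m/s

On a frictionless banked curve, N sinθ = mv²/r and N cosθ = mg, so tanθ = v²/(rg).
v = √(r g tanθ) = √(321 × 9.8 × tan 10.1°) = √(321 × 9.8 × 0.1781) = √560.4 = 23.67 m/s.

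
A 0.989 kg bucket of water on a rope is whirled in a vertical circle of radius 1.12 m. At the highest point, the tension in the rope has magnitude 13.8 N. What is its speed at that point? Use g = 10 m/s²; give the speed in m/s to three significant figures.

5.18 m/s

At the top, T + mg = mv²/r, so v = √(r(T/m + g)) = √(1.12 × (13.8/0.989 + 10.0)) = √(1.12 × 23.95) = √26.83 = 5.180 m/s.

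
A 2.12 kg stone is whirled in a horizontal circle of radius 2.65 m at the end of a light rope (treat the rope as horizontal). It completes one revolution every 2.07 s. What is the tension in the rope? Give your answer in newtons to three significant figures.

51.8 N

v = 2πr/T = 2π × 2.65/2.07 = 8.044 m/s.
The tension is the only horizontal force, so it supplies the full centripetal force: T = m v²/r = 2.12 × (8.044)²/2.65 = 2.12 × 64.70/2.65 = 51.76 N.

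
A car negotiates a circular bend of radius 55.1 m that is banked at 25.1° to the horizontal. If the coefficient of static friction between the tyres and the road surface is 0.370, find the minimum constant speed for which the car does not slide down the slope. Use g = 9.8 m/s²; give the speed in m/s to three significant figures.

6.73 m/s

At the minimum speed, friction acts up the slope at its limiting value f = μN. Radially (horizontal, toward centre): N sinθ − μN cosθ = mv²/r. Vertically: N cosθ + μN sinθ = mg.
Dividing: v² = r g (sinθ − μcosθ)/(cosθ + μsinθ).
sinθ − μcosθ = 0.4242 − 0.370×0.9056 = 0.08914; cosθ + μsinθ = 0.9056 + 0.370×0.4242 = 1.063.
v² = 55.1 × 9.8 × 0.08914/1.063 = 45.30 m²/s², so v = 6.731 m/s.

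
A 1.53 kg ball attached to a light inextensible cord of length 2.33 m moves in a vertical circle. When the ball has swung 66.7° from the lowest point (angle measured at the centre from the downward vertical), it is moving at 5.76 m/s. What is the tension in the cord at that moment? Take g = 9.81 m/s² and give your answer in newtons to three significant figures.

27.7 N

Take the radial direction toward the centre of the circle as positive. The component of the weight along the string toward the centre is −mg cos φ (φ measured from the bottom), so Newton's second law along the string gives T − mg cos φ = m v²/r.
cos 66.7° = 0.3955, so T = m(v²/r + g cos φ) = 1.53 × ((5.76)²/2.33 + 9.81 × 0.3955) = 1.53 × (14.24 + (3.880)) = 1.53 × 18.12 = 27.72 N.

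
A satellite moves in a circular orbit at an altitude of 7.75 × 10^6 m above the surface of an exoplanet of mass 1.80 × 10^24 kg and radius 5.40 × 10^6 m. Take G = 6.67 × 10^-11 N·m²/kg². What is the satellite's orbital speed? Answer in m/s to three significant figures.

Orbital radius r = R + h = 5.40 × 10^6 + 7.75 × 10^6 = 1.315 × 10^7 m.
Gravity supplies the centripetal force: G M m / r² = m v² / r, so v = √(GM/r).
v = √(6.67 × 10^-11 × 1.80 × 10^24 / 1.315 × 10^7) = √(9.130 × 10^6) = 3022 m/s.

3020 m/s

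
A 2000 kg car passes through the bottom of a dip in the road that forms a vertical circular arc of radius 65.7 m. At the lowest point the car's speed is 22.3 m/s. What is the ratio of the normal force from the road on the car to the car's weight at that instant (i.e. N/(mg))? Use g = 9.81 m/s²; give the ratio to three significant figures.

1.77

At the bottom, N − mg = mv²/r, so N = m(v²/r + g) and N/(mg) = v²/(rg) + 1 = (22.3)²/(65.7 × 9.81) + 1 = 0.7716 + 1 = 1.772.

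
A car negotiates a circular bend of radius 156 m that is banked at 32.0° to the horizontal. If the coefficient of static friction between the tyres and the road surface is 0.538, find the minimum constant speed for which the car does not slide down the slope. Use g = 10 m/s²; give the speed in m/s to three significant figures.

At the minimum speed, friction acts up the slope at its limiting value f = μN. Radially (horizontal, toward centre): N sinθ − μN cosθ = mv²/r. Vertically: N cosθ + μN sinθ = mg.
Dividing: v² = r g (sinθ − μcosθ)/(cosθ + μsinθ).
sinθ − μcosθ = 0.5299 − 0.538×0.8480 = 0.07367; cosθ + μsinθ = 0.8480 + 0.538×0.5299 = 1.133.
v² = 156 × 10.0 × 0.07367/1.133 = 101.4 m²/s², so v = 10.07 m/s.

10.1 m/s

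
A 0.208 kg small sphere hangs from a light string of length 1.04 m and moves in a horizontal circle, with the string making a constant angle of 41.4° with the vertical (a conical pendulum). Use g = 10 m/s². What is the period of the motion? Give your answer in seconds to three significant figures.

r = L sinθ = 0.6878 m. From T sinθ = mω²r and T cosθ = mg: tanθ = ω²r/g, so ω² = g tanθ / r = g/(L cosθ).
ω = √(g/(L cosθ)) = √(10.0/(1.04 × 0.7501)) = √12.82 = 3.580 rad/s.
Period = 2π/ω = 1.755 s.

1.75 s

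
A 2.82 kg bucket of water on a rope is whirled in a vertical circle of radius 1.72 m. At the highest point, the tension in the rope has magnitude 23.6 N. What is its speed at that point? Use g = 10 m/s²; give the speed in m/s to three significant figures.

5.62 m/s

At the top, T + mg = mv²/r, so v = √(r(T/m + g)) = √(1.72 × (23.6/2.82 + 10.0)) = √(1.72 × 18.37) = √31.59 = 5.621 m/s.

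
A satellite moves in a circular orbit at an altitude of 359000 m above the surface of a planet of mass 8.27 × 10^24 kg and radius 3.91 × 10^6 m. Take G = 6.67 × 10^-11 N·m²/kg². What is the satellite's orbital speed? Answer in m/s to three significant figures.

Orbital radius r = R + h = 3.91 × 10^6 + 359000 = 4.269 × 10^6 m.
Gravity supplies the centripetal force: G M m / r² = m v² / r, so v = √(GM/r).
v = √(6.67 × 10^-11 × 8.27 × 10^24 / 4.269 × 10^6) = √(1.292 × 10^8) = 11370 m/s.

11400 m/s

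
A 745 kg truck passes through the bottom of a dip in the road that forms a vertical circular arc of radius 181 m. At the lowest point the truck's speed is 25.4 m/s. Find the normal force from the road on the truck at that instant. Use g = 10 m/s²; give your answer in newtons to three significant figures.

10100 N

At the lowest point, N points up (toward the centre) and the weight mg points down (away from the centre), so the net inward force is N − mg = mv²/r.
N = m(v²/r + g) = 745 × ((25.4)²/181 + 10.0) = 745 × (3.564 + 10.0) = 745 × 13.56 = 10110 N.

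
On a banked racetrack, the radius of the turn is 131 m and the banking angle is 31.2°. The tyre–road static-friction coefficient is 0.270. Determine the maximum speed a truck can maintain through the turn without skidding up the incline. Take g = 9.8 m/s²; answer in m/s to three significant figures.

At the maximum speed, friction acts down the slope at its limiting value f = μN. Radially (horizontal, toward centre): N sinθ + μN cosθ = mv²/r. Vertically: N cosθ − μN sinθ = mg.
Dividing: v² = r g (sinθ + μcosθ)/(cosθ − μsinθ).
sinθ + μcosθ = 0.5180 + 0.270×0.8554 = 0.7490; cosθ − μsinθ = 0.8554 − 0.270×0.5180 = 0.7155.
v² = 131 × 9.8 × 0.7490/0.7155 = 1344 m²/s², so v = 36.66 m/s.

36.7 m/s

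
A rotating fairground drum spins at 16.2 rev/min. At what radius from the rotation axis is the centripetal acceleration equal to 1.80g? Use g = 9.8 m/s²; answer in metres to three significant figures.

ω = 16.2 rev/min × 2π/60 = 1.696 rad/s.
a_c = ω²r = 1.80g ⇒ r = 1.80 × 9.8 / (1.696)² = 17.64/2.878 = 6.129 m.

6.13 m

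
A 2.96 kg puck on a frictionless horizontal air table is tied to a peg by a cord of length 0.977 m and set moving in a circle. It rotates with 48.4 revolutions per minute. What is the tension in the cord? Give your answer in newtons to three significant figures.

74.3 N

ω = 48.4 rev/min × 2π/60 = 5.068 rad/s, so v = ωr = 5.068 × 0.977 = 4.952 m/s.
The tension is the only horizontal force, so it supplies the full centripetal force: T = m v²/r = 2.96 × (4.952)²/0.977 = 2.96 × 24.52/0.977 = 74.29 N.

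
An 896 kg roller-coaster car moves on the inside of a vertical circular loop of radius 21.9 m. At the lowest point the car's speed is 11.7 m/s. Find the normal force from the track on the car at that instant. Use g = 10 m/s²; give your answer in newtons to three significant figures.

At the lowest point, N points up (toward the centre) and the weight mg points down (away from the centre), so the net inward force is N − mg = mv²/r.
N = m(v²/r + g) = 896 × ((11.7)²/21.9 + 10.0) = 896 × (6.251 + 10.0) = 896 × 16.25 = 14560 N.

14600 N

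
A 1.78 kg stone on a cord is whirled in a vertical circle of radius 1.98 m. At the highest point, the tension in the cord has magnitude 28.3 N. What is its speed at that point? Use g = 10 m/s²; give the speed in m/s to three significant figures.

7.16 m/s

At the top, T + mg = mv²/r, so v = √(r(T/m + g)) = √(1.98 × (28.3/1.78 + 10.0)) = √(1.98 × 25.90) = √51.28 = 7.161 m/s.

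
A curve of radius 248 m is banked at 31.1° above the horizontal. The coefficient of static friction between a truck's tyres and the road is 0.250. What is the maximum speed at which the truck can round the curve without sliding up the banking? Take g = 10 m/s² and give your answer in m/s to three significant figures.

At the maximum speed, friction acts down the slope at its limiting value f = μN. Radially (horizontal, toward centre): N sinθ + μN cosθ = mv²/r. Vertically: N cosθ − μN sinθ = mg.
Dividing: v² = r g (sinθ + μcosθ)/(cosθ − μsinθ).
sinθ + μcosθ = 0.5165 + 0.250×0.8563 = 0.7306; cosθ − μsinθ = 0.8563 − 0.250×0.5165 = 0.7271.
v² = 248 × 10.0 × 0.7306/0.7271 = 2492 m²/s², so v = 49.92 m/s.

49.9 m/s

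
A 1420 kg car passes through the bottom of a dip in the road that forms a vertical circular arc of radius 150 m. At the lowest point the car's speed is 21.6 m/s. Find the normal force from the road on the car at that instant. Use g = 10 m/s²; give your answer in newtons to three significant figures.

18600 N

At the lowest point, N points up (toward the centre) and the weight mg points down (away from the centre), so the net inward force is N − mg = mv²/r.
N = m(v²/r + g) = 1420 × ((21.6)²/150 + 10.0) = 1420 × (3.110 + 10.0) = 1420 × 13.11 = 18620 N.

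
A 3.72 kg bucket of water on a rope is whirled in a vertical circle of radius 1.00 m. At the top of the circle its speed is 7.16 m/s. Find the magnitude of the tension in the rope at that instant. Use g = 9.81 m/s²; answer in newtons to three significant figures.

At the top, both T and the weight mg point inward (toward the centre), so T + mg = mv²/r.
T = m(v²/r − g) = 3.72 × ((7.16)²/1.00 − 9.81) = 3.72 × (51.27 − 9.81) = 3.72 × 41.46 = 154.2 N.

154 N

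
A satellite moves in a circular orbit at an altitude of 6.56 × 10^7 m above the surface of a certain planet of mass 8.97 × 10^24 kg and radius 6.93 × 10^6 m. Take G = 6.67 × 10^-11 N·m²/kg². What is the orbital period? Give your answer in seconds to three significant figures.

r = R + h = 6.93 × 10^6 + 6.56 × 10^7 = 7.253 × 10^7 m. Gravity provides the centripetal force: G M m / r² = m v² / r ⇒ v = √(GM/r) = 2872 m/s.
T = 2πr/v = 2π × 7.253 × 10^7 / 2872 = 158700 s.

159000 s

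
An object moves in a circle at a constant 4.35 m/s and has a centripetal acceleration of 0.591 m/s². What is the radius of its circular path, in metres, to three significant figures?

32.0 m

a_c = v²/r ⇒ r = v²/a_c = (4.35)²/0.591 = 18.92/0.591 = 32.02 m.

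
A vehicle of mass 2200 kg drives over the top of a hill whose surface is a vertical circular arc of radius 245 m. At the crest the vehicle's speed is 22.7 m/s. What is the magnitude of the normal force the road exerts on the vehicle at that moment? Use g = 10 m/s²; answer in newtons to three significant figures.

17400 N

At the crest the centripetal acceleration points downward (toward the centre of the arc), so mg − N = mv²/r.
N = m(g − v²/r) = 2200 × (10.0 − (22.7)²/245) = 2200 × (10.0 − 2.103) = 2200 × 7.897 = 17370 N.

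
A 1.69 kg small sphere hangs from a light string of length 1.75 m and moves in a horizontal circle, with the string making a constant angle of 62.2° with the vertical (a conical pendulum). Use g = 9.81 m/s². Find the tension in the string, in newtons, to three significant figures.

Vertically the bob has no acceleration, so T cosθ = mg.
T = mg/cosθ = 1.69 × 9.81 / cos 62.2° = 16.58/0.4664 = 35.55 N.

35.5 N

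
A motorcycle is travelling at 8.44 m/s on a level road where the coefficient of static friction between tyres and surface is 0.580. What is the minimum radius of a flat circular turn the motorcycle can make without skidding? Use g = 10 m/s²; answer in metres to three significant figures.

12.3 m

At the limit, μ_s m g = m v²/r, so r_min = v²/(μ_s g) = (8.44)²/(0.580 × 10.0) = 71.23/5.800 = 12.28 m.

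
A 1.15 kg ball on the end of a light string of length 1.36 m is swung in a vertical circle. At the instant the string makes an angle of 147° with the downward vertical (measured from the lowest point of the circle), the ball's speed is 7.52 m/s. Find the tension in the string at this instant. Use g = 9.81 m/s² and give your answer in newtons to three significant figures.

Take the radial direction toward the centre of the circle as positive. The component of the weight along the string toward the centre is −mg cos φ (φ measured from the bottom), so Newton's second law along the string gives T − mg cos φ = m v²/r.
cos 147° = -0.8387, so T = m(v²/r + g cos φ) = 1.15 × ((7.52)²/1.36 + 9.81 × -0.8387) = 1.15 × (41.58 + (-8.227)) = 1.15 × 33.35 = 38.36 N.

38.4 N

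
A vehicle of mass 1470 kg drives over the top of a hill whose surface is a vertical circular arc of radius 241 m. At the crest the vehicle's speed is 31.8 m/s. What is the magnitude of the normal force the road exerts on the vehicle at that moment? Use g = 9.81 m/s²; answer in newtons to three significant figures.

8250 N

At the crest the centripetal acceleration points downward (toward the centre of the arc), so mg − N = mv²/r.
N = m(g − v²/r) = 1470 × (9.81 − (31.8)²/241) = 1470 × (9.81 − 4.196) = 1470 × 5.614 = 8253 N.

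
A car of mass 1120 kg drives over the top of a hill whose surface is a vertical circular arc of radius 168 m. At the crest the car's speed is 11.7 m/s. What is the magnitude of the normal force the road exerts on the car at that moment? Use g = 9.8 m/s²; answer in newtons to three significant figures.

10100 N

At the crest the centripetal acceleration points downward (toward the centre of the arc), so mg − N = mv²/r.
N = m(g − v²/r) = 1120 × (9.8 − (11.7)²/168) = 1120 × (9.8 − 0.8148) = 1120 × 8.985 = 10060 N.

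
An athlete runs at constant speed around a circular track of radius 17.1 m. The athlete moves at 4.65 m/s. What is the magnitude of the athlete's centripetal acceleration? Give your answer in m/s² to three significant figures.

1.26 m/s²

a_c = v²/r = (4.650)²/17.1 = 21.62/17.1 = 1.264 m/s².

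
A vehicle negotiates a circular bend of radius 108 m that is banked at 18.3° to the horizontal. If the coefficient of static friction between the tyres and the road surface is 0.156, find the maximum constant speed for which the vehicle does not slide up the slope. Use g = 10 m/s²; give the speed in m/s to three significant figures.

23.5 m/s

At the maximum speed, friction acts down the slope at its limiting value f = μN. Radially (horizontal, toward centre): N sinθ + μN cosθ = mv²/r. Vertically: N cosθ − μN sinθ = mg.
Dividing: v² = r g (sinθ + μcosθ)/(cosθ − μsinθ).
sinθ + μcosθ = 0.3140 + 0.156×0.9494 = 0.4621; cosθ − μsinθ = 0.9494 − 0.156×0.3140 = 0.9004.
v² = 108 × 10.0 × 0.4621/0.9004 = 554.3 m²/s², so v = 23.54 m/s.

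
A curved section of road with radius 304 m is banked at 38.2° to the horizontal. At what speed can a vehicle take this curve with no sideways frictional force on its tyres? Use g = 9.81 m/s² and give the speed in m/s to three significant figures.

On a frictionless banked curve, N sinθ = mv²/r and N cosθ = mg, so tanθ = v²/(rg).
v = √(r g tanθ) = √(304 × 9.81 × tan 38.2°) = √(304 × 9.81 × 0.7869) = √2347 = 48.44 m/s.

48.4 m/s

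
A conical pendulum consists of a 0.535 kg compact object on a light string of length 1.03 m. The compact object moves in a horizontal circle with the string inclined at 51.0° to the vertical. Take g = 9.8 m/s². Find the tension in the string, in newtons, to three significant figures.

Vertically the bob has no acceleration, so T cosθ = mg.
T = mg/cosθ = 0.535 × 9.8 / cos 51.0° = 5.243/0.6293 = 8.331 N.

8.33 N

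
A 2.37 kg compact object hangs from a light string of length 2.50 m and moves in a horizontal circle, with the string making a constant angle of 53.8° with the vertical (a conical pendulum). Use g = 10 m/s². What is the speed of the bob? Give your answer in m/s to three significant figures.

The radius of the circle is r = L sinθ = 2.50 × sin 53.8° = 2.017 m.
Horizontally T sinθ = mv²/r and vertically T cosθ = mg, so tanθ = v²/(rg).
v = √(r g tanθ) = √(2.017 × 10.0 × 1.366) = √27.56 = 5.250 m/s.

5.25 m/s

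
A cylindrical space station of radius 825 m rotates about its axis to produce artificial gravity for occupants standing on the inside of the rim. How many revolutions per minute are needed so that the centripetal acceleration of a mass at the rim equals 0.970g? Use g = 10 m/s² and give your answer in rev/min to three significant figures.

1.04 rev/min

Require ω²r = 0.970g, so ω = √(0.970 × 10.0/825) = 0.1084 rad/s.
In rev/min: ω × 60/(2π) = 0.1084 × 60/(2π) = 1.035 rev/min.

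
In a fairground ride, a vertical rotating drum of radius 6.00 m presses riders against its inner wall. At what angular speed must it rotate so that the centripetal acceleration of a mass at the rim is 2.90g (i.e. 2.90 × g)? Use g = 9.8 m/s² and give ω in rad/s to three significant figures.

2.18 rad/s

Centripetal acceleration a_c = ω²r. Setting ω²r = 2.90g:
ω = √(2.90g / r) = √(2.90 × 9.8 / 6.00) = √4.737 = 2.176 rad/s.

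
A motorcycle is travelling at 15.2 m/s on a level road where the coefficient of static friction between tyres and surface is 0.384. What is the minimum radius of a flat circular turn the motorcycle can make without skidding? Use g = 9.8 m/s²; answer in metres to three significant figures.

61.4 m

At the limit, μ_s m g = m v²/r, so r_min = v²/(μ_s g) = (15.2)²/(0.384 × 9.8) = 231.0/3.763 = 61.39 m.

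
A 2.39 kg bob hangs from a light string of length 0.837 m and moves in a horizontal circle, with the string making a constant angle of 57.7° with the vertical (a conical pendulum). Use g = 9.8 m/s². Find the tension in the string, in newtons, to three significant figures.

43.8 N

Vertically the bob has no acceleration, so T cosθ = mg.
T = mg/cosθ = 2.39 × 9.8 / cos 57.7° = 23.42/0.5344 = 43.83 N.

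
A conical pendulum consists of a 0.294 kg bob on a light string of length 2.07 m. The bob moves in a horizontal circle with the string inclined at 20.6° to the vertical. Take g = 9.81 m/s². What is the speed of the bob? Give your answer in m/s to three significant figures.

1.64 m/s

The radius of the circle is r = L sinθ = 2.07 × sin 20.6° = 0.7283 m.
Horizontally T sinθ = mv²/r and vertically T cosθ = mg, so tanθ = v²/(rg).
v = √(r g tanθ) = √(0.7283 × 9.81 × 0.3759) = √2.686 = 1.639 m/s.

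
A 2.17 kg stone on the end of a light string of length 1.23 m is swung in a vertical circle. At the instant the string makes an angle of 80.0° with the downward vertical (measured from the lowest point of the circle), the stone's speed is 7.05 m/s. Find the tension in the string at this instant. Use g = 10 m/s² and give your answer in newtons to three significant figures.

91.5 N

Take the radial direction toward the centre of the circle as positive. The component of the weight along the string toward the centre is −mg cos φ (φ measured from the bottom), so Newton's second law along the string gives T − mg cos φ = m v²/r.
cos 80.0° = 0.1736, so T = m(v²/r + g cos φ) = 2.17 × ((7.05)²/1.23 + 10.0 × 0.1736) = 2.17 × (40.41 + (1.736)) = 2.17 × 42.15 = 91.45 N.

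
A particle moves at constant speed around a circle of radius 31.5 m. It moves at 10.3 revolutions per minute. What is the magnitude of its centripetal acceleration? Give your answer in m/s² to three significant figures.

36.6 m/s²

ω = 10.3 rev/min × 2π/60 = 1.079 rad/s, so v = ωr = 1.079 × 31.5 = 33.98 m/s.
a_c = v²/r = (33.98)²/31.5 = 1154/31.5 = 36.65 m/s².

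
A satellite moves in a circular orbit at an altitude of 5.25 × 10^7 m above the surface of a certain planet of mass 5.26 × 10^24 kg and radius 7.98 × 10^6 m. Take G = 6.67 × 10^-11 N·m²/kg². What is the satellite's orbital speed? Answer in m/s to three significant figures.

Orbital radius r = R + h = 7.98 × 10^6 + 5.25 × 10^7 = 6.048 × 10^7 m.
Gravity supplies the centripetal force: G M m / r² = m v² / r, so v = √(GM/r).
v = √(6.67 × 10^-11 × 5.26 × 10^24 / 6.048 × 10^7) = √(5.801 × 10^6) = 2409 m/s.

2410 m/s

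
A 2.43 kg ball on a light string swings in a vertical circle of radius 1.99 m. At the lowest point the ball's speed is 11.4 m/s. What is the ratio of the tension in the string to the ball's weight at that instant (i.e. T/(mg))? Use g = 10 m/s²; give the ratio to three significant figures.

7.53

At the bottom, T − mg = mv²/r, so T = m(v²/r + g) and T/(mg) = v²/(rg) + 1 = (11.4)²/(1.99 × 10.0) + 1 = 6.531 + 1 = 7.531.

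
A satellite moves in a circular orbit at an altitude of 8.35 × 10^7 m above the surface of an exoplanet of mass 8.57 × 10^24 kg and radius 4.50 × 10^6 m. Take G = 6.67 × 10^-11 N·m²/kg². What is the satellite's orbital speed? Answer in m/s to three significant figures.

Orbital radius r = R + h = 4.50 × 10^6 + 8.35 × 10^7 = 8.800 × 10^7 m.
Gravity supplies the centripetal force: G M m / r² = m v² / r, so v = √(GM/r).
v = √(6.67 × 10^-11 × 8.57 × 10^24 / 8.800 × 10^7) = √(6.496 × 10^6) = 2549 m/s.

2550 m/s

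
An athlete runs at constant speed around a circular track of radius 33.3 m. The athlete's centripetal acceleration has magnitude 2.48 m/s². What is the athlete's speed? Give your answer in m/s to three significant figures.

a_c = v²/r ⇒ v = √(a_c · r) = √(2.48 × 33.3) = √82.58 = 9.088 m/s.

9.09 m/s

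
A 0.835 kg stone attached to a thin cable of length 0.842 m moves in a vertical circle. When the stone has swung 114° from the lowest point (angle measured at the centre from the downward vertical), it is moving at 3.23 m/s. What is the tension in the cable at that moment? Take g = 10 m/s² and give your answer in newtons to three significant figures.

Take the radial direction toward the centre of the circle as positive. The component of the weight along the string toward the centre is −mg cos φ (φ measured from the bottom), so Newton's second law along the string gives T − mg cos φ = m v²/r.
cos 114° = -0.4067, so T = m(v²/r + g cos φ) = 0.835 × ((3.23)²/0.842 + 10.0 × -0.4067) = 0.835 × (12.39 + (-4.067)) = 0.835 × 8.323 = 6.950 N.

6.95 N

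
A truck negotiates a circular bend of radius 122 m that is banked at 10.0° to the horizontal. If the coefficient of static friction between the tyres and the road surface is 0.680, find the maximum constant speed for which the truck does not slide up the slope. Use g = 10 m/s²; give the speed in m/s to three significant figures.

At the maximum speed, friction acts down the slope at its limiting value f = μN. Radially (horizontal, toward centre): N sinθ + μN cosθ = mv²/r. Vertically: N cosθ − μN sinθ = mg.
Dividing: v² = r g (sinθ + μcosθ)/(cosθ − μsinθ).
sinθ + μcosθ = 0.1736 + 0.680×0.9848 = 0.8433; cosθ − μsinθ = 0.9848 − 0.680×0.1736 = 0.8667.
v² = 122 × 10.0 × 0.8433/0.8667 = 1187 m²/s², so v = 34.45 m/s.

34.5 m/s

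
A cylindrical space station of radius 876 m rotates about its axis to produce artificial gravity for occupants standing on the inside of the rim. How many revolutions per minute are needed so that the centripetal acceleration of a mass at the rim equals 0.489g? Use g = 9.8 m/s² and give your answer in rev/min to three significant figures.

Require ω²r = 0.489g, so ω = √(0.489 × 9.8/876) = 0.07396 rad/s.
In rev/min: ω × 60/(2π) = 0.07396 × 60/(2π) = 0.7063 rev/min.

0.706 rev/min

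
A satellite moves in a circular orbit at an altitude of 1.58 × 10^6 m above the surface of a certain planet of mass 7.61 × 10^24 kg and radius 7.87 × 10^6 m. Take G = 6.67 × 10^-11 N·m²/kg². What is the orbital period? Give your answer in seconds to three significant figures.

8100 s

r = R + h = 7.87 × 10^6 + 1.58 × 10^6 = 9.450 × 10^6 m. Gravity provides the centripetal force: G M m / r² = m v² / r ⇒ v = √(GM/r) = 7329 m/s.
T = 2πr/v = 2π × 9.450 × 10^6 / 7329 = 8102 s.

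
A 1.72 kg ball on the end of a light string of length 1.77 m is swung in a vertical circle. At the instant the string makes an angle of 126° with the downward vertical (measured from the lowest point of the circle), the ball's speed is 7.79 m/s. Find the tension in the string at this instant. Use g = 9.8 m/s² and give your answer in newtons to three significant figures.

49.1 N

Take the radial direction toward the centre of the circle as positive. The component of the weight along the string toward the centre is −mg cos φ (φ measured from the bottom), so Newton's second law along the string gives T − mg cos φ = m v²/r.
cos 126° = -0.5878, so T = m(v²/r + g cos φ) = 1.72 × ((7.79)²/1.77 + 9.8 × -0.5878) = 1.72 × (34.28 + (-5.760)) = 1.72 × 28.52 = 49.06 N.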